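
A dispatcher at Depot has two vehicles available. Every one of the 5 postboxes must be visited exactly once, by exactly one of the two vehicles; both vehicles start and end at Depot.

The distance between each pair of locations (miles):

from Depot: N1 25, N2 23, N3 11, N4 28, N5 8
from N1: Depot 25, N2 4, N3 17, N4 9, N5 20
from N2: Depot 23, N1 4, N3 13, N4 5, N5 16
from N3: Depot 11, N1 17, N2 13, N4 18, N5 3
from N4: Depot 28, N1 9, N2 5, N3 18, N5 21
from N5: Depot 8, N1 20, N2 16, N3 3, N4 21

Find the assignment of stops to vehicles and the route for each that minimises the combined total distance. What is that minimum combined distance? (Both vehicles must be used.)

Check every non-empty split of the stops between the two vehicles; for each half take its own optimal tour:
  {N1} + {N2, N3, N4, N5}: 50 + 57 = 107
  {N2} + {N1, N3, N4, N5}: 46 + 63 = 109
  {N1, N2} + {N3, N4, N5}: 52 + 57 = 109
  {N3} + {N1, N2, N4, N5}: 22 + 63 = 85
  {N1, N3} + {N2, N4, N5}: 53 + 57 = 110
  {N2, N3} + {N1, N4, N5}: 47 + 63 = 110
  … (15 splits in total)
  {N1, N2, N3, N4} + {N5}: 63 + 16 = 79  ← best
Best: vehicle 1 Depot → N1 → N2 → N4 → N3 → Depot = 63; vehicle 2 Depot → N5 → Depot = 16; combined 79.

Minimum combined distance: 79 miles.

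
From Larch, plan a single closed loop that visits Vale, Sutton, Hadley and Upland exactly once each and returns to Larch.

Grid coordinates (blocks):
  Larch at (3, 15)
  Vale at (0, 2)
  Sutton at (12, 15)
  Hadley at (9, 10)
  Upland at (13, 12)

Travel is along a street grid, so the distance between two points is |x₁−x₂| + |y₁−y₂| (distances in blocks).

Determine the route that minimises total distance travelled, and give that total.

Minimum total distance: 52 blocks.

With 4 stops there are 4!/2 = 12 distinct round trips (a route and its reverse cost the same).
Larch → Vale → Sutton → Hadley → Upland → Larch: 16+25+8+6+13 = 68
Larch → Vale → Sutton → Upland → Hadley → Larch: 16+25+4+6+11 = 62
Larch → Vale → Hadley → Sutton → Upland → Larch: 16+17+8+4+13 = 58
Larch → Vale → Hadley → Upland → Sutton → Larch: 16+17+6+4+9 = 52
Larch → Vale → Upland → Sutton → Hadley → Larch: 16+23+4+8+11 = 62
Larch → Vale → Upland → Hadley → Sutton → Larch: 16+23+6+8+9 = 62
Larch → Sutton → Vale → Hadley → Upland → Larch: 9+25+17+6+13 = 70
Larch → Sutton → Vale → Upland → Hadley → Larch: 9+25+23+6+11 = 74
Larch → Sutton → Hadley → Vale → Upland → Larch: 9+8+17+23+13 = 70
Larch → Sutton → Upland → Vale → Hadley → Larch: 9+4+23+17+11 = 64
Larch → Hadley → Vale → Sutton → Upland → Larch: 11+17+25+4+13 = 70
Larch → Hadley → Sutton → Vale → Upland → Larch: 11+8+25+23+13 = 80
The minimum is 52.
One optimal route: Larch → Vale → Hadley → Upland → Sutton → Larch (or its reverse).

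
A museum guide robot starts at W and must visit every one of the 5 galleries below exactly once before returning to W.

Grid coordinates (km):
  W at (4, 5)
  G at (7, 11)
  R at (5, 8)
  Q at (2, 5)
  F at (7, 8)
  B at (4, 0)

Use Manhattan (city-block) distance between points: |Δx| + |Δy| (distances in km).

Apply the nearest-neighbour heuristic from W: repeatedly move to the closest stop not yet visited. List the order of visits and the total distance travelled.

Total distance 32 km via the nearest-neighbour route W → Q → R → F → G → B → W.

From W: distances to unvisited — Q=2, R=4, B=5, F=6, G=9. Nearest is Q (2).
From Q: distances to unvisited — R=6, B=7, F=8, G=11. Nearest is R (6).
From R: distances to unvisited — F=2, G=5, B=9. Nearest is F (2).
From F: distances to unvisited — G=3, B=11. Nearest is G (3).
From G: distances to unvisited — B=14. Nearest is B (14).
Return B→W: 5.
Total = 2 + 6 + 2 + 3 + 14 + 5 = 32.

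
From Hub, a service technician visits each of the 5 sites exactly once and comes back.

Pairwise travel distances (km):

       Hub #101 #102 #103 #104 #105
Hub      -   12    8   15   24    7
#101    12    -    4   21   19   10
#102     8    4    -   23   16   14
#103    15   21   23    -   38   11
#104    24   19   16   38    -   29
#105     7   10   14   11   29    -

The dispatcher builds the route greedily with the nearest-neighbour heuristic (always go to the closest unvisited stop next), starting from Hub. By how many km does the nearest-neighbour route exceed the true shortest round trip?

The nearest-neighbour route is 11 km longer than optimal.

From Hub: #105=7, #102=8, #101=12, #103=15, #104=24 → choose #105 (7).
From #105: #101=10, #103=11, #102=14, #104=29 → choose #101 (10).
From #101: #102=4, #104=19, #103=21 → choose #102 (4).
From #102: #104=16, #103=23 → choose #104 (16).
From #104: #103=38 → choose #103 (38).
NN route Hub → #105 → #101 → #102 → #104 → #103 → Hub costs 90.
Optimal: Hub → #102 → #104 → #101 → #105 → #103 → Hub costs 79 (by enumerating all 60 distinct tours).
Excess = 90 − 79 = 11.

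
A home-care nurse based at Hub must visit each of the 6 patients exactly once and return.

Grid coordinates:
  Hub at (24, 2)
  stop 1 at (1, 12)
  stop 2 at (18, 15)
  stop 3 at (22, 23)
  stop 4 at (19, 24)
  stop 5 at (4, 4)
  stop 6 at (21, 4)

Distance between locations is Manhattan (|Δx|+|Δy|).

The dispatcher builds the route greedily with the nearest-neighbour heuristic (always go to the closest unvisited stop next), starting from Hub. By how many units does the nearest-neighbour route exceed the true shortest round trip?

Excess over optimum: 8.

Hub: stop 6=5, stop 2=19, stop 5=22, stop 3=23, stop 4=27, stop 1=33 ⇒ stop 6
stop 6: stop 2=14, stop 5=17, stop 3=20, stop 4=22, stop 1=28 ⇒ stop 2
stop 2: stop 4=10, stop 3=12, stop 1=20, stop 5=25 ⇒ stop 4
stop 4: stop 3=4, stop 1=30, stop 5=35 ⇒ stop 3
stop 3: stop 1=32, stop 5=37 ⇒ stop 1
stop 1: stop 5=11 ⇒ stop 5
NN route Hub → stop 6 → stop 2 → stop 4 → stop 3 → stop 1 → stop 5 → Hub costs 98.
Optimal: Hub → stop 3 → stop 4 → stop 2 → stop 1 → stop 5 → stop 6 → Hub costs 90 (by enumerating all 360 distinct tours).
Excess = 98 − 90 = 8.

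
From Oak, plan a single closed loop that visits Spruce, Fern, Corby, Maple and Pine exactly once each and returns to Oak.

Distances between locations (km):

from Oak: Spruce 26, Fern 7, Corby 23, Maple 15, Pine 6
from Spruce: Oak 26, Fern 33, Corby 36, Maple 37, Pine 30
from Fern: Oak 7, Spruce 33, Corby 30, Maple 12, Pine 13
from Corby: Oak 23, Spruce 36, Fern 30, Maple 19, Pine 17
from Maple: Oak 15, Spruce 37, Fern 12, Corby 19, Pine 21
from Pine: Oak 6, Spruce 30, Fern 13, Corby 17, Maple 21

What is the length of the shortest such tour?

Shortest round trip = 110 km.

Oak-Spruce-Fern-Corby-Maple-Pine-Oak: 26+33+30+19+21+6 = 135
Oak-Spruce-Fern-Corby-Pine-Maple-Oak: 26+33+30+17+21+15 = 142
Oak-Spruce-Fern-Maple-Corby-Pine-Oak: 26+33+12+19+17+6 = 113
Oak-Spruce-Fern-Maple-Pine-Corby-Oak: 26+33+12+21+17+23 = 132
Oak-Spruce-Fern-Pine-Corby-Maple-Oak: 26+33+13+17+19+15 = 123
Oak-Spruce-Fern-Pine-Maple-Corby-Oak: 26+33+13+21+19+23 = 135
Oak-Spruce-Corby-Fern-Maple-Pine-Oak: 26+36+30+12+21+6 = 131
Oak-Spruce-Corby-Fern-Pine-Maple-Oak: 26+36+30+13+21+15 = 141
Oak-Spruce-Corby-Maple-Fern-Pine-Oak: 26+36+19+12+13+6 = 112
Oak-Spruce-Corby-Maple-Pine-Fern-Oak: 26+36+19+21+13+7 = 122
Oak-Spruce-Corby-Pine-Fern-Maple-Oak: 26+36+17+13+12+15 = 119
Oak-Spruce-Corby-Pine-Maple-Fern-Oak: 26+36+17+21+12+7 = 119
Oak-Spruce-Maple-Fern-Corby-Pine-Oak: 26+37+12+30+17+6 = 128
Oak-Spruce-Maple-Fern-Pine-Corby-Oak: 26+37+12+13+17+23 = 128
… (46 more)
Oak-Fern-Maple-Corby-Spruce-Pine-Oak: 7+12+19+36+30+6 = 110  ← best
The minimum is 110.
One optimal route: Oak → Fern → Maple → Corby → Spruce → Pine → Oak (or its reverse).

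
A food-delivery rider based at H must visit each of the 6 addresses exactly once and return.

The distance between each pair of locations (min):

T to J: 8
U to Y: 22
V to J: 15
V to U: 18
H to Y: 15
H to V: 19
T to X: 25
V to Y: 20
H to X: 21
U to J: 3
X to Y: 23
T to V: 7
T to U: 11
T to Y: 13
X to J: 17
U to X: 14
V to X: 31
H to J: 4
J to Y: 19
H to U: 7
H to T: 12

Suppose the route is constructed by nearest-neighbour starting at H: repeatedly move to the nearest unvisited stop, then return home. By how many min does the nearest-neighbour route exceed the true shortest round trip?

The nearest-neighbour route is 6 min longer than optimal.

From H: J=4, U=7, T=12, Y=15, V=19, X=21 → choose J (4).
From J: U=3, T=8, V=15, X=17, Y=19 → choose U (3).
From U: T=11, X=14, V=18, Y=22 → choose T (11).
From T: V=7, Y=13, X=25 → choose V (7).
From V: Y=20, X=31 → choose Y (20).
From Y: X=23 → choose X (23).
NN route H → J → U → T → V → Y → X → H costs 89.
Optimal: H → T → V → Y → X → U → J → H costs 83 (by enumerating all 360 distinct tours).
Excess = 89 − 83 = 6.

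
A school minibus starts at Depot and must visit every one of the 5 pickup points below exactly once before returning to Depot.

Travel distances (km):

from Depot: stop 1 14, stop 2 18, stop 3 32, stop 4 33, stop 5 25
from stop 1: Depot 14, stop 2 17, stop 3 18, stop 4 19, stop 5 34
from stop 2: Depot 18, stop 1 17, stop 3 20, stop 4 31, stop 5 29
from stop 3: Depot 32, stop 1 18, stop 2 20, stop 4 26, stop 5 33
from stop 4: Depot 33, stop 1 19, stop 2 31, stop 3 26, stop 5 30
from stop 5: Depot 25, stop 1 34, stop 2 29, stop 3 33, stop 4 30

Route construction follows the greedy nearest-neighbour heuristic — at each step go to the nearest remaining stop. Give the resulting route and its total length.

From Depot: distances to unvisited — stop 1=14, stop 2=18, stop 5=25, stop 3=32, stop 4=33. Nearest is stop 1 (14).
From stop 1: distances to unvisited — stop 2=17, stop 3=18, stop 4=19, stop 5=34. Nearest is stop 2 (17).
From stop 2: distances to unvisited — stop 3=20, stop 5=29, stop 4=31. Nearest is stop 3 (20).
From stop 3: distances to unvisited — stop 4=26, stop 5=33. Nearest is stop 4 (26).
From stop 4: distances to unvisited — stop 5=30. Nearest is stop 5 (30).
Return stop 5→Depot: 25.
Total = 14 + 17 + 20 + 26 + 30 + 25 = 132.

Nearest-neighbour total = 132 km; route Depot → stop 1 → stop 2 → stop 3 → stop 4 → stop 5 → Depot.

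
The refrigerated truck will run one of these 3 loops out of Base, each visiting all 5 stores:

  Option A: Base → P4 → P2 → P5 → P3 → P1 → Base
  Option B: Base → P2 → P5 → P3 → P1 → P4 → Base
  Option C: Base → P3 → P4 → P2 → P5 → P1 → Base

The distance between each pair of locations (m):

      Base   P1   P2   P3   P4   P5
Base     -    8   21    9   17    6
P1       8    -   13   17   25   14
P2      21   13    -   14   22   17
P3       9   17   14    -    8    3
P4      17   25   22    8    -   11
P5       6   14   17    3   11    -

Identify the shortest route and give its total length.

Option A: 17 + 22 + 17 + 3 + 17 + 8 = 84
Option B: 21 + 17 + 3 + 17 + 25 + 17 = 100
Option C: 9 + 8 + 22 + 17 + 14 + 8 = 78

Shortest is Option C, total 78 m.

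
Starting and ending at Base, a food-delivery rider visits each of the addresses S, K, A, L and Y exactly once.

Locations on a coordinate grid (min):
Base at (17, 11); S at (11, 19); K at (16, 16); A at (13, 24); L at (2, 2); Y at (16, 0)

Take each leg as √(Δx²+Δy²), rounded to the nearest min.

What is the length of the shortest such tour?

Minimum total distance: 63 min.

With 5 stops there are 5!/2 = 60 distinct round trips (a route and its reverse cost the same).
Base-S-K-A-L-Y-Base: 10+6+9+25+14+11 = 75
Base-S-K-A-Y-L-Base: 10+6+9+24+14+17 = 80
Base-S-K-L-A-Y-Base: 10+6+20+25+24+11 = 96
Base-S-K-L-Y-A-Base: 10+6+20+14+24+14 = 88
Base-S-K-Y-A-L-Base: 10+6+16+24+25+17 = 98
Base-S-K-Y-L-A-Base: 10+6+16+14+25+14 = 85
Base-S-A-K-L-Y-Base: 10+5+9+20+14+11 = 69
Base-S-A-K-Y-L-Base: 10+5+9+16+14+17 = 71
Base-S-A-L-K-Y-Base: 10+5+25+20+16+11 = 87
Base-S-A-L-Y-K-Base: 10+5+25+14+16+5 = 75
Base-S-A-Y-K-L-Base: 10+5+24+16+20+17 = 92
Base-S-A-Y-L-K-Base: 10+5+24+14+20+5 = 78
Base-S-L-K-A-Y-Base: 10+19+20+9+24+11 = 93
Base-S-L-K-Y-A-Base: 10+19+20+16+24+14 = 103
… (46 more)
Base-K-A-S-L-Y-Base: 5+9+5+19+14+11 = 63  ← best
The minimum is 63.
One optimal route: Base → K → A → S → L → Y → Base (or its reverse).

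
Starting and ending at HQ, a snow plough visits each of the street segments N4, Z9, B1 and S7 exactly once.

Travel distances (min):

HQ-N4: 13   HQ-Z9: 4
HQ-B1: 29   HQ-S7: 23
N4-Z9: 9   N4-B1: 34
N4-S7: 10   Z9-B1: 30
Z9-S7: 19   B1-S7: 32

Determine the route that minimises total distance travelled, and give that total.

Shortest round trip = 84 min.

HQ→N4→Z9→B1→S7→HQ: 13+9+30+32+23 = 107
HQ→N4→Z9→S7→B1→HQ: 13+9+19+32+29 = 102
HQ→N4→B1→Z9→S7→HQ: 13+34+30+19+23 = 119
HQ→N4→B1→S7→Z9→HQ: 13+34+32+19+4 = 102
HQ→N4→S7→Z9→B1→HQ: 13+10+19+30+29 = 101
HQ→N4→S7→B1→Z9→HQ: 13+10+32+30+4 = 89
HQ→Z9→N4→B1→S7→HQ: 4+9+34+32+23 = 102
HQ→Z9→N4→S7→B1→HQ: 4+9+10+32+29 = 84
HQ→Z9→B1→N4→S7→HQ: 4+30+34+10+23 = 101
HQ→Z9→S7→N4→B1→HQ: 4+19+10+34+29 = 96
HQ→B1→N4→Z9→S7→HQ: 29+34+9+19+23 = 114
HQ→B1→Z9→N4→S7→HQ: 29+30+9+10+23 = 101
The minimum is 84.
One optimal route: HQ → Z9 → N4 → S7 → B1 → HQ (or its reverse).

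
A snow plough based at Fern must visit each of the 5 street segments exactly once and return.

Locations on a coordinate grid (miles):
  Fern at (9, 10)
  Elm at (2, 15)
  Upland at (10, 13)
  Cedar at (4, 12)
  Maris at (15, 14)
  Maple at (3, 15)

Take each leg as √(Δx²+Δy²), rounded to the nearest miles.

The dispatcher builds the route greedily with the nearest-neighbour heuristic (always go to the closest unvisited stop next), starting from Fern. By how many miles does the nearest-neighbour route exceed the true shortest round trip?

The nearest-neighbour route is 3 miles longer than optimal.

Fern: Upland=3, Cedar=5, Maris=7, Maple=8, Elm=9 ⇒ Upland
Upland: Maris=5, Cedar=6, Maple=7, Elm=8 ⇒ Maris
Maris: Cedar=11, Maple=12, Elm=13 ⇒ Cedar
Cedar: Maple=3, Elm=4 ⇒ Maple
Maple: Elm=1 ⇒ Elm
NN route Fern → Upland → Maris → Cedar → Maple → Elm → Fern costs 32.
Optimal: Fern → Cedar → Elm → Maple → Upland → Maris → Fern costs 29 (by enumerating all 60 distinct tours).
Excess = 32 − 29 = 3.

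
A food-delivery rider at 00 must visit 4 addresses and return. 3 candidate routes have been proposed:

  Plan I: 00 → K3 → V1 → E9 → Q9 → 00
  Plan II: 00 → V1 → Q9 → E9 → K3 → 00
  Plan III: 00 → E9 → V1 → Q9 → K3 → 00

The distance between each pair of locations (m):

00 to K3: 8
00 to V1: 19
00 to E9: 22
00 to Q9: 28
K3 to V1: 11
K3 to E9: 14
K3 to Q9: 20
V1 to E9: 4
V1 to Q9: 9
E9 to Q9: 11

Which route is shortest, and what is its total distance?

Shortest is Plan II, total 61 m.

Plan I: 8 + 11 + 4 + 11 + 28 = 62
Plan II: 19 + 9 + 11 + 14 + 8 = 61
Plan III: 22 + 4 + 9 + 20 + 8 = 63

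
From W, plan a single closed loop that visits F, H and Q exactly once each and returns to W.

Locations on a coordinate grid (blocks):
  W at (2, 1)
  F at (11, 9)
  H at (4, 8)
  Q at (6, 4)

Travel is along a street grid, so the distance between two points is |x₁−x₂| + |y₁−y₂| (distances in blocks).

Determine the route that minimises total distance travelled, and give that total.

With 3 stops there are 3!/2 = 3 distinct round trips (a route and its reverse cost the same).
W → F → H → Q → W: 17+8+6+7 = 38
W → F → Q → H → W: 17+10+6+9 = 42
W → H → F → Q → W: 9+8+10+7 = 34
The minimum is 34.
One optimal route: W → H → F → Q → W (or its reverse).

Minimum total distance: 34 blocks.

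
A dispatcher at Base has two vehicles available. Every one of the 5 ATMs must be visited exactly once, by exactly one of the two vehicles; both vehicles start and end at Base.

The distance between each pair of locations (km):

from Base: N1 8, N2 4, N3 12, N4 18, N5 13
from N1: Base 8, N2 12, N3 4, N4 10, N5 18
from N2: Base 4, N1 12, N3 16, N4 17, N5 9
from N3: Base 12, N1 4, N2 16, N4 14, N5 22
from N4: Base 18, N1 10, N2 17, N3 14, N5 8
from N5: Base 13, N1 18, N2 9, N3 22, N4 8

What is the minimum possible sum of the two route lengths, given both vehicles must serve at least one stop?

Minimum combined distance: 55 km.

Check every non-empty split of the stops between the two vehicles; for each half take its own optimal tour:
  {N1} + {N2, N3, N4, N5}: 16 + 47 = 63
  {N2} + {N1, N3, N4, N5}: 8 + 47 = 55
  {N1, N2} + {N3, N4, N5}: 24 + 47 = 71
  {N3} + {N1, N2, N4, N5}: 24 + 39 = 63
  {N1, N3} + {N2, N4, N5}: 24 + 39 = 63
  {N2, N3} + {N1, N4, N5}: 32 + 39 = 71
  … (15 splits in total)
Best: vehicle 1 Base → N2 → Base = 8; vehicle 2 Base → N1 → N3 → N4 → N5 → Base = 47; combined 55.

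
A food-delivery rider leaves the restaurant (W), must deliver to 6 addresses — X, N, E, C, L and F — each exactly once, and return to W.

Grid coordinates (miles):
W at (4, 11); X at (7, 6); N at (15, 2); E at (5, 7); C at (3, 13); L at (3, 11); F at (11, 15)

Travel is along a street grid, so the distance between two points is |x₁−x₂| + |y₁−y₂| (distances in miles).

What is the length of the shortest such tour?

W → X → N → E → C → L → F → W: 8+12+15+8+2+12+11 = 68
W → X → N → E → C → F → L → W: 8+12+15+8+10+12+1 = 66
W → X → N → E → L → C → F → W: 8+12+15+6+2+10+11 = 64
W → X → N → E → L → F → C → W: 8+12+15+6+12+10+3 = 66
W → X → N → E → F → C → L → W: 8+12+15+14+10+2+1 = 62
W → X → N → E → F → L → C → W: 8+12+15+14+12+2+3 = 66
W → X → N → C → E → L → F → W: 8+12+23+8+6+12+11 = 80
W → X → N → C → E → F → L → W: 8+12+23+8+14+12+1 = 78
… (352 more)
W → E → X → N → F → C → L → W: 5+3+12+17+10+2+1 = 50  ← best
The minimum is 50.
One optimal route: W → E → X → N → F → C → L → W (or its reverse).

Shortest round trip = 50 miles.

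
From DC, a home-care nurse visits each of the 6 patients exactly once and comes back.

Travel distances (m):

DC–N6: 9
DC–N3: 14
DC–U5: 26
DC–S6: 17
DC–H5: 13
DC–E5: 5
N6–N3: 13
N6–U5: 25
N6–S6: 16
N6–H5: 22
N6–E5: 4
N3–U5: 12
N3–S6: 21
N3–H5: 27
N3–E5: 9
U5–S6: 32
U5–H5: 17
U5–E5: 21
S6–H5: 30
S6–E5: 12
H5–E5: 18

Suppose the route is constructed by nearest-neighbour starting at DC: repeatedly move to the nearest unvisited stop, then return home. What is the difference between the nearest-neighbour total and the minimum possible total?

DC: E5=5, N6=9, H5=13, N3=14, S6=17, U5=26 ⇒ E5
E5: N6=4, N3=9, S6=12, H5=18, U5=21 ⇒ N6
N6: N3=13, S6=16, H5=22, U5=25 ⇒ N3
N3: U5=12, S6=21, H5=27 ⇒ U5
U5: H5=17, S6=32 ⇒ H5
H5: S6=30 ⇒ S6
NN route DC → E5 → N6 → N3 → U5 → H5 → S6 → DC costs 98.
Optimal: DC → N6 → S6 → E5 → N3 → U5 → H5 → DC costs 88 (by enumerating all 360 distinct tours).
Excess = 98 − 88 = 10.

Excess over optimum: 10 m.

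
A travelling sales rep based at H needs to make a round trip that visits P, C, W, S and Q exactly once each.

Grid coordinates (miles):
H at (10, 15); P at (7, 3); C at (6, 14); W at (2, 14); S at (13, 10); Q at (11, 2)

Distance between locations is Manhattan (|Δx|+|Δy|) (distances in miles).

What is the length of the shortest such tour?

Shortest round trip = 48 miles.

With 5 stops there are 5!/2 = 60 distinct round trips (a route and its reverse cost the same).
H-P-C-W-S-Q-H: 15+12+4+15+10+14 = 70
H-P-C-W-Q-S-H: 15+12+4+21+10+8 = 70
H-P-C-S-W-Q-H: 15+12+11+15+21+14 = 88
H-P-C-S-Q-W-H: 15+12+11+10+21+9 = 78
H-P-C-Q-W-S-H: 15+12+17+21+15+8 = 88
H-P-C-Q-S-W-H: 15+12+17+10+15+9 = 78
H-P-W-C-S-Q-H: 15+16+4+11+10+14 = 70
H-P-W-C-Q-S-H: 15+16+4+17+10+8 = 70
H-P-W-S-C-Q-H: 15+16+15+11+17+14 = 88
H-P-W-S-Q-C-H: 15+16+15+10+17+5 = 78
H-P-W-Q-C-S-H: 15+16+21+17+11+8 = 88
H-P-W-Q-S-C-H: 15+16+21+10+11+5 = 78
H-P-S-C-W-Q-H: 15+13+11+4+21+14 = 78
H-P-S-C-Q-W-H: 15+13+11+17+21+9 = 86
… (46 more)
H-C-W-P-Q-S-H: 5+4+16+5+10+8 = 48  ← best
The minimum is 48.
One optimal route: H → C → W → P → Q → S → H (or its reverse).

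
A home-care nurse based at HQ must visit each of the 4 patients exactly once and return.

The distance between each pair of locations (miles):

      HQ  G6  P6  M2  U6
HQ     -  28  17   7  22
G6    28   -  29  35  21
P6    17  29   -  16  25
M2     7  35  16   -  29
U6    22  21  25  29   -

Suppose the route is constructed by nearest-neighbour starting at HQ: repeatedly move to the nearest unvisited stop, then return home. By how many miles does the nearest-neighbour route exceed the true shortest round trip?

2 miles longer than the optimal tour.

From HQ: M2=7, P6=17, U6=22, G6=28 → choose M2 (7).
From M2: P6=16, U6=29, G6=35 → choose P6 (16).
From P6: U6=25, G6=29 → choose U6 (25).
From U6: G6=21 → choose G6 (21).
NN route HQ → M2 → P6 → U6 → G6 → HQ costs 97.
Optimal: HQ → M2 → P6 → G6 → U6 → HQ costs 95 (by enumerating all 12 distinct tours).
Excess = 97 − 95 = 2.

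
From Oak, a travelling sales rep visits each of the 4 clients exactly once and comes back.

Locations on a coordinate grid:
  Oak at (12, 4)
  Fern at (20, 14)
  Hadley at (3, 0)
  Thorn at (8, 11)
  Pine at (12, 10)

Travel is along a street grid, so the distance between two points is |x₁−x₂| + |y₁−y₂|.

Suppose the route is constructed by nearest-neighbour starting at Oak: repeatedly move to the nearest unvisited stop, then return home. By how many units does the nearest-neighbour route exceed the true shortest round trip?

The nearest-neighbour route is 8 longer than optimal.

Oak: Pine=6, Thorn=11, Hadley=13, Fern=18 ⇒ Pine
Pine: Thorn=5, Fern=12, Hadley=19 ⇒ Thorn
Thorn: Fern=15, Hadley=16 ⇒ Fern
Fern: Hadley=31 ⇒ Hadley
NN route Oak → Pine → Thorn → Fern → Hadley → Oak costs 70.
Optimal: Oak → Hadley → Thorn → Fern → Pine → Oak costs 62 (by enumerating all 12 distinct tours).
Excess = 70 − 62 = 8.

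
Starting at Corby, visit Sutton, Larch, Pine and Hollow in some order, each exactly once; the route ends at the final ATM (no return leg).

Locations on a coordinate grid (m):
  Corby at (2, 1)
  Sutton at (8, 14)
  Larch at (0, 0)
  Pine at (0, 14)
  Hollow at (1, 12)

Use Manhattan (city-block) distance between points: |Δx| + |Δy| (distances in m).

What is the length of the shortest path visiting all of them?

Shortest open route: 27 m.

There are 4! = 24 possible orderings.
Corby→Sutton→Larch→Pine→Hollow: 19+22+14+3 = 58
Corby→Sutton→Larch→Hollow→Pine: 19+22+13+3 = 57
Corby→Sutton→Pine→Larch→Hollow: 19+8+14+13 = 54
Corby→Sutton→Pine→Hollow→Larch: 19+8+3+13 = 43
Corby→Sutton→Hollow→Larch→Pine: 19+9+13+14 = 55
Corby→Sutton→Hollow→Pine→Larch: 19+9+3+14 = 45
Corby→Larch→Sutton→Pine→Hollow: 3+22+8+3 = 36
Corby→Larch→Sutton→Hollow→Pine: 3+22+9+3 = 37
Corby→Larch→Pine→Sutton→Hollow: 3+14+8+9 = 34
Corby→Larch→Pine→Hollow→Sutton: 3+14+3+9 = 29
Corby→Larch→Hollow→Sutton→Pine: 3+13+9+8 = 33
Corby→Larch→Hollow→Pine→Sutton: 3+13+3+8 = 27
Corby→Pine→Sutton→Larch→Hollow: 15+8+22+13 = 58
Corby→Pine→Sutton→Hollow→Larch: 15+8+9+13 = 45
… (10 more)
The minimum is 27.
One shortest path: Corby → Larch → Hollow → Pine → Sutton.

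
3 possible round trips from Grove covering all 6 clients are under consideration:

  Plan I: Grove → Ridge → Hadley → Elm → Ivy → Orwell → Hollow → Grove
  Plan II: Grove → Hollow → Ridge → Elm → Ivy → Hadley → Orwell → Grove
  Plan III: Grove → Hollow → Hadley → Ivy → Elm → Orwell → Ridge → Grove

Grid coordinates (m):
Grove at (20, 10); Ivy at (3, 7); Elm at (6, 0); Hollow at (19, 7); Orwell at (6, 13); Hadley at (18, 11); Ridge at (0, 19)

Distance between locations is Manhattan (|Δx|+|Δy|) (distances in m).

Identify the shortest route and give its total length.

Plan I: 29 + 26 + 23 + 10 + 9 + 19 + 4 = 120
Plan II: 4 + 31 + 25 + 10 + 19 + 14 + 17 = 120
Plan III: 4 + 5 + 19 + 10 + 13 + 12 + 29 = 92

92 m — Plan III is the shortest.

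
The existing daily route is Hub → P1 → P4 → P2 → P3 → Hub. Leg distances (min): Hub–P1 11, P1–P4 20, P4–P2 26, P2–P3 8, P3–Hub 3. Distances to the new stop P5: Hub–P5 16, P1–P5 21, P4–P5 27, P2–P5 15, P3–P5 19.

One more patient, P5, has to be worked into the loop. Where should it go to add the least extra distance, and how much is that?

Insertion cost between consecutive stops i–j is d(i,P5) + d(P5,j) − d(i,j):
  between Hub and P1: 16 + 21 − 11 = 26
  between P1 and P4: 21 + 27 − 20 = 28
  between P4 and P2: 27 + 15 − 26 = 16
  between P2 and P3: 15 + 19 − 8 = 26
  between P3 and Hub: 19 + 16 − 3 = 32
Cheapest insertion is between P4 and P2, adding 16.
New total = 68 + 16 = 84.

Adding 16 min by placing P5 on the P4–P2 leg.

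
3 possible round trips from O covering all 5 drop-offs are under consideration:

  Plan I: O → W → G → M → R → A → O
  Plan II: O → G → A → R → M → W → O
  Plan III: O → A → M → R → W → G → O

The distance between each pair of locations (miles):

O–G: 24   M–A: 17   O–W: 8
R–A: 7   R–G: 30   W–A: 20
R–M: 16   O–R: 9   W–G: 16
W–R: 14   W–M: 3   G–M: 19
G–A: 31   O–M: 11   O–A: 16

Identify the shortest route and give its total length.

Plan I: 8 + 16 + 19 + 16 + 7 + 16 = 82
Plan II: 24 + 31 + 7 + 16 + 3 + 8 = 89
Plan III: 16 + 17 + 16 + 14 + 16 + 24 = 103

82 miles — Plan I is the shortest.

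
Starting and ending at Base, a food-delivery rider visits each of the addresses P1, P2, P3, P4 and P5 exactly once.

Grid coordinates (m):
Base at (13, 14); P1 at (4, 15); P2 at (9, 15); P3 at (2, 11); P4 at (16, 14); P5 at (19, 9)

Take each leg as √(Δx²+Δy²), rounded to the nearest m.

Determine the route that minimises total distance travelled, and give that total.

Shortest round trip = 39 m.

With 5 stops there are 5!/2 = 60 distinct round trips (a route and its reverse cost the same).
Base-P1-P2-P3-P4-P5-Base: 9+5+8+14+6+8 = 50
Base-P1-P2-P3-P5-P4-Base: 9+5+8+17+6+3 = 48
Base-P1-P2-P4-P3-P5-Base: 9+5+7+14+17+8 = 60
Base-P1-P2-P4-P5-P3-Base: 9+5+7+6+17+11 = 55
Base-P1-P2-P5-P3-P4-Base: 9+5+12+17+14+3 = 60
Base-P1-P2-P5-P4-P3-Base: 9+5+12+6+14+11 = 57
Base-P1-P3-P2-P4-P5-Base: 9+4+8+7+6+8 = 42
Base-P1-P3-P2-P5-P4-Base: 9+4+8+12+6+3 = 42
Base-P1-P3-P4-P2-P5-Base: 9+4+14+7+12+8 = 54
Base-P1-P3-P4-P5-P2-Base: 9+4+14+6+12+4 = 49
Base-P1-P3-P5-P2-P4-Base: 9+4+17+12+7+3 = 52
Base-P1-P3-P5-P4-P2-Base: 9+4+17+6+7+4 = 47
Base-P1-P4-P2-P3-P5-Base: 9+12+7+8+17+8 = 61
Base-P1-P4-P2-P5-P3-Base: 9+12+7+12+17+11 = 68
… (46 more)
Base-P2-P1-P3-P5-P4-Base: 4+5+4+17+6+3 = 39  ← best
The minimum is 39.
One optimal route: Base → P2 → P1 → P3 → P5 → P4 → Base (or its reverse).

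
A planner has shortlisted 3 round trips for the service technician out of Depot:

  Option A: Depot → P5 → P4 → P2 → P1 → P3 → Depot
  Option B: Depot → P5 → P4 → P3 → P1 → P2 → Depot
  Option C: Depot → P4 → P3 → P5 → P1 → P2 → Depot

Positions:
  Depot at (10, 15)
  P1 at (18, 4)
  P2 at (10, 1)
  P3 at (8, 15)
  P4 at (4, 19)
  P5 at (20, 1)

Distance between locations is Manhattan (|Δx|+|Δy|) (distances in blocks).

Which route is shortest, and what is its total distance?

Option A: 24 + 34 + 24 + 11 + 21 + 2 = 116
Option B: 24 + 34 + 8 + 21 + 11 + 14 = 112
Option C: 10 + 8 + 26 + 5 + 11 + 14 = 74

Shortest is Option C, total 74 blocks.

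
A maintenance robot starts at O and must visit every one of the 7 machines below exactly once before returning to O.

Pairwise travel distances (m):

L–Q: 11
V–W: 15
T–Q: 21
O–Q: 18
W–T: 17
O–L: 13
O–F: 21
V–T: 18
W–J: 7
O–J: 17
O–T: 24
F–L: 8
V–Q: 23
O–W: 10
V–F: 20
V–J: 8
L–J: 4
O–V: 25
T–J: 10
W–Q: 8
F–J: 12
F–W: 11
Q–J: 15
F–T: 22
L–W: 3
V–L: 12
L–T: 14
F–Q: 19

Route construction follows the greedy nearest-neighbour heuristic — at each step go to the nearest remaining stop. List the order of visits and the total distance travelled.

From O: distances to unvisited — W=10, L=13, J=17, Q=18, F=21, T=24, V=25. Nearest is W (10).
From W: distances to unvisited — L=3, J=7, Q=8, F=11, V=15, T=17. Nearest is L (3).
From L: distances to unvisited — J=4, F=8, Q=11, V=12, T=14. Nearest is J (4).
From J: distances to unvisited — V=8, T=10, F=12, Q=15. Nearest is V (8).
From V: distances to unvisited — T=18, F=20, Q=23. Nearest is T (18).
From T: distances to unvisited — Q=21, F=22. Nearest is Q (21).
From Q: distances to unvisited — F=19. Nearest is F (19).
Return F→O: 21.
Total = 10 + 3 + 4 + 8 + 18 + 21 + 19 + 21 = 104.

Total distance 104 m via the nearest-neighbour route O → W → L → J → V → T → Q → F → O.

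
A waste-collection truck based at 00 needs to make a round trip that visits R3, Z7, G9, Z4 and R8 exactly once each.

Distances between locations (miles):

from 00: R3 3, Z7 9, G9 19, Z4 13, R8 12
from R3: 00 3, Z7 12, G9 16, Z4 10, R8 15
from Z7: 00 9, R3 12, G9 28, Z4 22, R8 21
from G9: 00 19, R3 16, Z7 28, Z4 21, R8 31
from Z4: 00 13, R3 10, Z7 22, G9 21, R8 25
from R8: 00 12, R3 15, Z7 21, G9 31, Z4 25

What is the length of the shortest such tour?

95 miles — the shortest possible round trip.

00 → R3 → Z7 → G9 → Z4 → R8 → 00: 3+12+28+21+25+12 = 101
00 → R3 → Z7 → G9 → R8 → Z4 → 00: 3+12+28+31+25+13 = 112
00 → R3 → Z7 → Z4 → G9 → R8 → 00: 3+12+22+21+31+12 = 101
00 → R3 → Z7 → Z4 → R8 → G9 → 00: 3+12+22+25+31+19 = 112
00 → R3 → Z7 → R8 → G9 → Z4 → 00: 3+12+21+31+21+13 = 101
00 → R3 → Z7 → R8 → Z4 → G9 → 00: 3+12+21+25+21+19 = 101
00 → R3 → G9 → Z7 → Z4 → R8 → 00: 3+16+28+22+25+12 = 106
00 → R3 → G9 → Z7 → R8 → Z4 → 00: 3+16+28+21+25+13 = 106
00 → R3 → G9 → Z4 → Z7 → R8 → 00: 3+16+21+22+21+12 = 95
00 → R3 → G9 → Z4 → R8 → Z7 → 00: 3+16+21+25+21+9 = 95
00 → R3 → G9 → R8 → Z7 → Z4 → 00: 3+16+31+21+22+13 = 106
00 → R3 → G9 → R8 → Z4 → Z7 → 00: 3+16+31+25+22+9 = 106
00 → R3 → Z4 → Z7 → G9 → R8 → 00: 3+10+22+28+31+12 = 106
00 → R3 → Z4 → Z7 → R8 → G9 → 00: 3+10+22+21+31+19 = 106
… (46 more)
The minimum is 95.
One optimal route: 00 → R3 → G9 → Z4 → Z7 → R8 → 00 (or its reverse).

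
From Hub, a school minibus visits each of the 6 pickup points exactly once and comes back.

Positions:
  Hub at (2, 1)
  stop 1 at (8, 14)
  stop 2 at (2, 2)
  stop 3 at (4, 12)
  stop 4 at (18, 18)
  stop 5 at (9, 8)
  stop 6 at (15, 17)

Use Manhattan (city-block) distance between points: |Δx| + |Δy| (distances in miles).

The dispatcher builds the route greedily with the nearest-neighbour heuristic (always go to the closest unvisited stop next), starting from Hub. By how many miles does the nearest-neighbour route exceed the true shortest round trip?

The nearest-neighbour route is 12 miles longer than optimal.

Hub: stop 2=1, stop 3=13, stop 5=14, stop 1=19, stop 6=29, stop 4=33 ⇒ stop 2
stop 2: stop 3=12, stop 5=13, stop 1=18, stop 6=28, stop 4=32 ⇒ stop 3
stop 3: stop 1=6, stop 5=9, stop 6=16, stop 4=20 ⇒ stop 1
stop 1: stop 5=7, stop 6=10, stop 4=14 ⇒ stop 5
stop 5: stop 6=15, stop 4=19 ⇒ stop 6
stop 6: stop 4=4 ⇒ stop 4
NN route Hub → stop 2 → stop 3 → stop 1 → stop 5 → stop 6 → stop 4 → Hub costs 78.
Optimal: Hub → stop 2 → stop 3 → stop 1 → stop 4 → stop 6 → stop 5 → Hub costs 66 (by enumerating all 360 distinct tours).
Excess = 78 − 66 = 12.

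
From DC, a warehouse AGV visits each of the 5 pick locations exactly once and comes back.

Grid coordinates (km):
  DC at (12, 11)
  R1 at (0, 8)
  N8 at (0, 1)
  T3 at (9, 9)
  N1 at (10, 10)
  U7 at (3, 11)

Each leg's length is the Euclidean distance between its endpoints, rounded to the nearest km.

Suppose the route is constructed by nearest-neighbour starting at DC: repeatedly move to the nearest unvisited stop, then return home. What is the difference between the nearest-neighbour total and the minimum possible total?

DC: N1=2, T3=4, U7=9, R1=12, N8=16 ⇒ N1
N1: T3=1, U7=7, R1=10, N8=13 ⇒ T3
T3: U7=6, R1=9, N8=12 ⇒ U7
U7: R1=4, N8=10 ⇒ R1
R1: N8=7 ⇒ N8
NN route DC → N1 → T3 → U7 → R1 → N8 → DC costs 36.
Optimal: DC → N1 → T3 → N8 → R1 → U7 → DC costs 35 (by enumerating all 60 distinct tours).
Excess = 36 − 35 = 1.

The nearest-neighbour route is 1 km longer than optimal.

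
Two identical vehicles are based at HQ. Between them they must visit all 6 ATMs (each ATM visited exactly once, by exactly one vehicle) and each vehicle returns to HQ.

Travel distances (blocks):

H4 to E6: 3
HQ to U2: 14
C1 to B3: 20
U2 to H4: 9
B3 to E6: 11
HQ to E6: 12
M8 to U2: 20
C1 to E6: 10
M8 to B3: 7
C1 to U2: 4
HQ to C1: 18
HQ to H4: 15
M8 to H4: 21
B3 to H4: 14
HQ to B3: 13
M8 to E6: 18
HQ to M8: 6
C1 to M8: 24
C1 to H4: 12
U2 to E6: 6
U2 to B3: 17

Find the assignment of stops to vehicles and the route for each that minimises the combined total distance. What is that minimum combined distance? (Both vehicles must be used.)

Check every non-empty split of the stops between the two vehicles; for each half take its own optimal tour:
  {C1} + {M8, U2, B3, H4, E6}: 36 + 50 = 86
  {M8} + {C1, U2, B3, H4, E6}: 12 + 57 = 69
  {C1, M8} + {U2, B3, H4, E6}: 48 + 50 = 98
  {U2} + {C1, M8, B3, H4, E6}: 28 + 57 = 85
  {C1, U2} + {M8, B3, H4, E6}: 36 + 42 = 78
  {M8, U2} + {C1, B3, H4, E6}: 40 + 57 = 97
  … (31 splits in total)
Best: vehicle 1 HQ → M8 → HQ = 12; vehicle 2 HQ → U2 → C1 → H4 → E6 → B3 → HQ = 57; combined 69.

69 blocks — the smallest possible combined total.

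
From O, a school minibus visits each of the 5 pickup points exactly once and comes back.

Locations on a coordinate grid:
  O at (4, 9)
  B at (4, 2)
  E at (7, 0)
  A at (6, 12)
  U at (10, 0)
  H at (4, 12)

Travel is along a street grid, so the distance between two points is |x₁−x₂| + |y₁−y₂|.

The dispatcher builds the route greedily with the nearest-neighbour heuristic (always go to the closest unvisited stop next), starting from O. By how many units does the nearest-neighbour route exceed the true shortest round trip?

O: H=3, A=5, B=7, E=12, U=15 ⇒ H
H: A=2, B=10, E=15, U=18 ⇒ A
A: B=12, E=13, U=16 ⇒ B
B: E=5, U=8 ⇒ E
E: U=3 ⇒ U
NN route O → H → A → B → E → U → O costs 40.
Optimal: O → B → E → U → A → H → O costs 36 (by enumerating all 60 distinct tours).
Excess = 40 − 36 = 4.

The nearest-neighbour route is 4 longer than optimal.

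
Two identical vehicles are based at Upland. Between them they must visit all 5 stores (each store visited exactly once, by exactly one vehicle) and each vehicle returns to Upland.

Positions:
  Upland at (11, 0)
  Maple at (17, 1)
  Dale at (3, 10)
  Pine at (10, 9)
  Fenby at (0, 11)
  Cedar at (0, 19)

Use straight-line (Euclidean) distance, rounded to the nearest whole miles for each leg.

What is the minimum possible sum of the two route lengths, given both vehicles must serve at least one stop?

Try each way of splitting the stops between the two vehicles (each non-empty) and, for each split, find the best tour for each vehicle:
  {Maple} + {Dale, Pine, Fenby, Cedar}: 12 + 47 = 59
  {Dale} + {Maple, Pine, Fenby, Cedar}: 26 + 55 = 81
  {Maple, Dale} + {Pine, Fenby, Cedar}: 36 + 47 = 83
  {Pine} + {Maple, Dale, Fenby, Cedar}: 18 + 55 = 73
  {Maple, Pine} + {Dale, Fenby, Cedar}: 26 + 46 = 72
  {Dale, Pine} + {Maple, Fenby, Cedar}: 29 + 55 = 84
  … (15 splits in total)
Best: vehicle 1 Upland → Maple → Upland = 12; vehicle 2 Upland → Dale → Fenby → Cedar → Pine → Upland = 47; combined 59.

59 miles — the smallest possible combined total.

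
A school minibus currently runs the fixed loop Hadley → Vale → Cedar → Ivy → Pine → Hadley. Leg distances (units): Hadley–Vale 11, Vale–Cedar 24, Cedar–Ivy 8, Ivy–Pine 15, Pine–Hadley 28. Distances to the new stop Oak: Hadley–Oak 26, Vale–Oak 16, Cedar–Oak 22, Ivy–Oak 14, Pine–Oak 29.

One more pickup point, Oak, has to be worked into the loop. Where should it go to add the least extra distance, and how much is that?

Insertion cost between consecutive stops i–j is d(i,Oak) + d(Oak,j) − d(i,j):
  between Hadley and Vale: 26 + 16 − 11 = 31
  between Vale and Cedar: 16 + 22 − 24 = 14
  between Cedar and Ivy: 22 + 14 − 8 = 28
  between Ivy and Pine: 14 + 29 − 15 = 28
  between Pine and Hadley: 29 + 26 − 28 = 27
Cheapest insertion is between Vale and Cedar, adding 14.
New total = 86 + 14 = 100.

Minimum extra distance: 14, inserting Oak between Vale and Cedar.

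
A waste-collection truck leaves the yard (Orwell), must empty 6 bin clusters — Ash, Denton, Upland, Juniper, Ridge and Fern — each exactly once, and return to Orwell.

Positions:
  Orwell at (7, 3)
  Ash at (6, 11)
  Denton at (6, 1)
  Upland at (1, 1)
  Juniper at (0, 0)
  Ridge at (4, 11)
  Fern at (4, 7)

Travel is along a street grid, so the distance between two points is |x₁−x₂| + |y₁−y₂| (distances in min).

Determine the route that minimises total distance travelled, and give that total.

Shortest round trip = 36 min.

There are 360 distinct closed tours to check (reversals are equivalent).
Orwell→Ash→Denton→Upland→Juniper→Ridge→Fern→Orwell: 9+10+5+2+15+4+7 = 52
Orwell→Ash→Denton→Upland→Juniper→Fern→Ridge→Orwell: 9+10+5+2+11+4+11 = 52
Orwell→Ash→Denton→Upland→Ridge→Juniper→Fern→Orwell: 9+10+5+13+15+11+7 = 70
Orwell→Ash→Denton→Upland→Ridge→Fern→Juniper→Orwell: 9+10+5+13+4+11+10 = 62
Orwell→Ash→Denton→Upland→Fern→Juniper→Ridge→Orwell: 9+10+5+9+11+15+11 = 70
Orwell→Ash→Denton→Upland→Fern→Ridge→Juniper→Orwell: 9+10+5+9+4+15+10 = 62
Orwell→Ash→Denton→Juniper→Upland→Ridge→Fern→Orwell: 9+10+7+2+13+4+7 = 52
Orwell→Ash→Denton→Juniper→Upland→Fern→Ridge→Orwell: 9+10+7+2+9+4+11 = 52
… (352 more)
Orwell→Ash→Ridge→Fern→Upland→Juniper→Denton→Orwell: 9+2+4+9+2+7+3 = 36  ← best
The minimum is 36.
One optimal route: Orwell → Ash → Ridge → Fern → Upland → Juniper → Denton → Orwell (or its reverse).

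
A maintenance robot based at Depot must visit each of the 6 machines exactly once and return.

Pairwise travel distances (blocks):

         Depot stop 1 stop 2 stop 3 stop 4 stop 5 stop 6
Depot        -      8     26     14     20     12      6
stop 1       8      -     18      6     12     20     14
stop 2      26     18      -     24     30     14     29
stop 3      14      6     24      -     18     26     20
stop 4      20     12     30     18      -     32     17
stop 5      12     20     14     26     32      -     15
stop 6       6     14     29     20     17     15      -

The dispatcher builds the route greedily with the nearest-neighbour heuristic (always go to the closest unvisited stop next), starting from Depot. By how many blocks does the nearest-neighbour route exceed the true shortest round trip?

Depot: stop 6=6, stop 1=8, stop 5=12, stop 3=14, stop 4=20, stop 2=26 ⇒ stop 6
stop 6: stop 1=14, stop 5=15, stop 4=17, stop 3=20, stop 2=29 ⇒ stop 1
stop 1: stop 3=6, stop 4=12, stop 2=18, stop 5=20 ⇒ stop 3
stop 3: stop 4=18, stop 2=24, stop 5=26 ⇒ stop 4
stop 4: stop 2=30, stop 5=32 ⇒ stop 2
stop 2: stop 5=14 ⇒ stop 5
NN route Depot → stop 6 → stop 1 → stop 3 → stop 4 → stop 2 → stop 5 → Depot costs 100.
Optimal: Depot → stop 5 → stop 2 → stop 1 → stop 3 → stop 4 → stop 6 → Depot costs 91 (by enumerating all 360 distinct tours).
Excess = 100 − 91 = 9.

The nearest-neighbour route is 9 blocks longer than optimal.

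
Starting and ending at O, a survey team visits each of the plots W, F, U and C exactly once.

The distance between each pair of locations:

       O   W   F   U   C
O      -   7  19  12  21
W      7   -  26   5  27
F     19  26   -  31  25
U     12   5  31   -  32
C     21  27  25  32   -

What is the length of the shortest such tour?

88 — the shortest possible round trip.

O → W → F → U → C → O: 7+26+31+32+21 = 117
O → W → F → C → U → O: 7+26+25+32+12 = 102
O → W → U → F → C → O: 7+5+31+25+21 = 89
O → W → U → C → F → O: 7+5+32+25+19 = 88
O → W → C → F → U → O: 7+27+25+31+12 = 102
O → W → C → U → F → O: 7+27+32+31+19 = 116
O → F → W → U → C → O: 19+26+5+32+21 = 103
O → F → W → C → U → O: 19+26+27+32+12 = 116
O → F → U → W → C → O: 19+31+5+27+21 = 103
O → F → C → W → U → O: 19+25+27+5+12 = 88
O → U → W → F → C → O: 12+5+26+25+21 = 89
O → U → F → W → C → O: 12+31+26+27+21 = 117
The minimum is 88.
One optimal route: O → W → U → C → F → O (or its reverse).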